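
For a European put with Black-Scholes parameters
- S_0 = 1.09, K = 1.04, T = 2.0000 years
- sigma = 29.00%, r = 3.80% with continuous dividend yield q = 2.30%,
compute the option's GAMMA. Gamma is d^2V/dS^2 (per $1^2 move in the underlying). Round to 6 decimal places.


Answer: Gamma = 0.789051

Derivation:
d1 = 0.3927051203; d2 = -0.0174168127
phi(d1) = 0.3693364769; exp(-qT) = 0.9550419622; exp(-rT) = 0.9268162066
Gamma = exp(-qT) * phi(d1) / (S * sigma * sqrt(T)) = 0.9550419622 * 0.3693364769 / (1.0900 * 0.2900 * 1.4142135624) = 0.789051


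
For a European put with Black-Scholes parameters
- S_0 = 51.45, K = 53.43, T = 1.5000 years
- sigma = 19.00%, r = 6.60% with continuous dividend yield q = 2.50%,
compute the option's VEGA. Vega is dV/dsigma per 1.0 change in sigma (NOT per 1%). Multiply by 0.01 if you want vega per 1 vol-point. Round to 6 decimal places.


Answer: Vega = 23.642917

Derivation:
d1 = 0.2183615951; d2 = -0.0143399304
phi(d1) = 0.3895436215; exp(-qT) = 0.9631944177; exp(-rT) = 0.9057427080
Vega = S * exp(-qT) * phi(d1) * sqrt(T) = 51.4500 * 0.9631944177 * 0.3895436215 * 1.2247448714 = 23.642917


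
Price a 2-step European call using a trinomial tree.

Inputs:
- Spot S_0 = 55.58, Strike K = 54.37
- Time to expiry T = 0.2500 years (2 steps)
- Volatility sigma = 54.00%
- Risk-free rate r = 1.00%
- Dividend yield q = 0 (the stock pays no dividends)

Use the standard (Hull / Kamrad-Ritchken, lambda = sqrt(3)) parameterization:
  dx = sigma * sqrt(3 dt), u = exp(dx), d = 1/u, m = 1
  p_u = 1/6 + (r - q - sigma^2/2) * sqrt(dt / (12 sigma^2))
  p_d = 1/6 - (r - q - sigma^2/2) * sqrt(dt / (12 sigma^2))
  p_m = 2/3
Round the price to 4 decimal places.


dt = T/N = 0.125000; dx = sigma*sqrt(3*dt) = 0.330681
u = exp(dx) = 1.391916; d = 1/u = 0.718434
p_u = 0.141000, p_m = 0.666667, p_d = 0.192333
Discount per step: exp(-r*dt) = 0.998751
Stock lattice S(k, j) with j the centered position index:
  k=0: S(0,+0) = 55.5800
  k=1: S(1,-1) = 39.9306; S(1,+0) = 55.5800; S(1,+1) = 77.3627
  k=2: S(2,-2) = 28.6875; S(2,-1) = 39.9306; S(2,+0) = 55.5800; S(2,+1) = 77.3627; S(2,+2) = 107.6823
Terminal payoffs V(N, j) = max(S_T - K, 0):
  V(2,-2) = 0.000000; V(2,-1) = 0.000000; V(2,+0) = 1.210000; V(2,+1) = 22.992684; V(2,+2) = 53.312346
Backward induction: V(k, j) = exp(-r*dt) * [p_u * V(k+1, j+1) + p_m * V(k+1, j) + p_d * V(k+1, j-1)]
  V(1,-1) = exp(-r*dt) * [p_u*1.210000 + p_m*0.000000 + p_d*0.000000] = 0.170397
  V(1,+0) = exp(-r*dt) * [p_u*22.992684 + p_m*1.210000 + p_d*0.000000] = 4.043576
  V(1,+1) = exp(-r*dt) * [p_u*53.312346 + p_m*22.992684 + p_d*1.210000] = 23.049387
  V(0,+0) = exp(-r*dt) * [p_u*23.049387 + p_m*4.043576 + p_d*0.170397] = 5.970984

Answer: Price = V(0,0) = 5.9710


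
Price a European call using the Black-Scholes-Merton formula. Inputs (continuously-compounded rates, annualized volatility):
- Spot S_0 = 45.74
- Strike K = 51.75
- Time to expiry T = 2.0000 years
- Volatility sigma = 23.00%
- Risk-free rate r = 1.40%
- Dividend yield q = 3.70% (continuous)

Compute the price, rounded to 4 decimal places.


d1 = (ln(S/K) + (r - q + 0.5*sigma^2) * T) / (sigma * sqrt(T)) = -0.35832250
d2 = d1 - sigma * sqrt(T) = -0.68359162
exp(-rT) = 0.97238837; exp(-qT) = 0.92867169
C = S_0 * exp(-qT) * N(d1) - K * exp(-rT) * N(d2)
N(d1) = 0.36005099; N(d2) = 0.24711654
C = 45.7400 * 0.92867169 * 0.36005099 - 51.7500 * 0.97238837 * 0.24711654 = 2.8589

Answer: Price = 2.8589


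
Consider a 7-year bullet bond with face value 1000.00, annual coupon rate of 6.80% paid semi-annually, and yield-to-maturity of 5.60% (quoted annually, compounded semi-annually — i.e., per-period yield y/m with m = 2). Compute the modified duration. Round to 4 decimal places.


Answer: Modified duration = 5.5782

Derivation:
Coupon per period c = face * coupon_rate / m = 34.000000
Periods per year m = 2; per-period yield y/m = 0.028000
Number of cashflows N = 14
Cashflows (t years, CF_t, discount factor 1/(1+y/m)^(m*t), PV):
  t = 0.5000: CF_t = 34.000000, DF = 0.972763, PV = 33.073930
  t = 1.0000: CF_t = 34.000000, DF = 0.946267, PV = 32.173084
  t = 1.5000: CF_t = 34.000000, DF = 0.920493, PV = 31.296774
  t = 2.0000: CF_t = 34.000000, DF = 0.895422, PV = 30.444333
  t = 2.5000: CF_t = 34.000000, DF = 0.871033, PV = 29.615110
  t = 3.0000: CF_t = 34.000000, DF = 0.847308, PV = 28.808472
  t = 3.5000: CF_t = 34.000000, DF = 0.824230, PV = 28.023806
  t = 4.0000: CF_t = 34.000000, DF = 0.801780, PV = 27.260511
  t = 4.5000: CF_t = 34.000000, DF = 0.779941, PV = 26.518007
  t = 5.0000: CF_t = 34.000000, DF = 0.758698, PV = 25.795727
  t = 5.5000: CF_t = 34.000000, DF = 0.738033, PV = 25.093120
  t = 6.0000: CF_t = 34.000000, DF = 0.717931, PV = 24.409649
  t = 6.5000: CF_t = 34.000000, DF = 0.698376, PV = 23.744795
  t = 7.0000: CF_t = 1034.000000, DF = 0.679354, PV = 702.452453
Price P = sum_t PV_t = 1068.709771
First compute Macaulay numerator sum_t t * PV_t:
  t * PV_t at t = 0.5000: 16.536965
  t * PV_t at t = 1.0000: 32.173084
  t * PV_t at t = 1.5000: 46.945161
  t * PV_t at t = 2.0000: 60.888665
  t * PV_t at t = 2.5000: 74.037774
  t * PV_t at t = 3.0000: 86.425417
  t * PV_t at t = 3.5000: 98.083320
  t * PV_t at t = 4.0000: 109.042046
  t * PV_t at t = 4.5000: 119.331033
  t * PV_t at t = 5.0000: 128.978635
  t * PV_t at t = 5.5000: 138.012158
  t * PV_t at t = 6.0000: 146.457896
  t * PV_t at t = 6.5000: 154.341168
  t * PV_t at t = 7.0000: 4917.167172
Macaulay duration D = 6128.420493 / 1068.709771 = 5.734410
Modified duration = D / (1 + y/m) = 5.734410 / (1 + 0.028000) = 5.578220


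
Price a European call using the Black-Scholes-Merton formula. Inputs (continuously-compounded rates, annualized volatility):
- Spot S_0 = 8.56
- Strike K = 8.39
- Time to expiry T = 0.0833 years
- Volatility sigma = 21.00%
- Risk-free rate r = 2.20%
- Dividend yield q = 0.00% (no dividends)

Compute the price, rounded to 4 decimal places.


d1 = (ln(S/K) + (r - q + 0.5*sigma^2) * T) / (sigma * sqrt(T)) = 0.39150587
d2 = d1 - sigma * sqrt(T) = 0.33089622
exp(-rT) = 0.99816908; exp(-qT) = 1.00000000
C = S_0 * exp(-qT) * N(d1) - K * exp(-rT) * N(d2)
N(d1) = 0.65228832; N(d2) = 0.62963856
C = 8.5600 * 1.00000000 * 0.65228832 - 8.3900 * 0.99816908 * 0.62963856 = 0.3106

Answer: Price = 0.3106


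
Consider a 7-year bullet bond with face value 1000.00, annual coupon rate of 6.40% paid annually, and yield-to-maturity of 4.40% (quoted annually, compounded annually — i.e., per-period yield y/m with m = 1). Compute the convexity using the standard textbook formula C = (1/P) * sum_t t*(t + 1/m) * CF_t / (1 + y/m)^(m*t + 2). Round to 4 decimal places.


Answer: Convexity = 40.9644

Derivation:
Coupon per period c = face * coupon_rate / m = 64.000000
Periods per year m = 1; per-period yield y/m = 0.044000
Number of cashflows N = 7
Cashflows (t years, CF_t, discount factor 1/(1+y/m)^(m*t), PV):
  t = 1.0000: CF_t = 64.000000, DF = 0.957854, PV = 61.302682
  t = 2.0000: CF_t = 64.000000, DF = 0.917485, PV = 58.719044
  t = 3.0000: CF_t = 64.000000, DF = 0.878817, PV = 56.244295
  t = 4.0000: CF_t = 64.000000, DF = 0.841779, PV = 53.873846
  t = 5.0000: CF_t = 64.000000, DF = 0.806302, PV = 51.603301
  t = 6.0000: CF_t = 64.000000, DF = 0.772320, PV = 49.428449
  t = 7.0000: CF_t = 1064.000000, DF = 0.739770, PV = 787.114907
Price P = sum_t PV_t = 1118.286523
Convexity numerator sum_t t*(t + 1/m) * CF_t / (1+y/m)^(m*t + 2):
  t = 1.0000: term = 112.488590
  t = 2.0000: term = 323.243075
  t = 3.0000: term = 619.239608
  t = 4.0000: term = 988.568978
  t = 5.0000: term = 1420.357726
  t = 6.0000: term = 1904.694269
  t = 7.0000: term = 40441.305520
Convexity = (1/P) * sum = 45809.897765 / 1118.286523 = 40.964365


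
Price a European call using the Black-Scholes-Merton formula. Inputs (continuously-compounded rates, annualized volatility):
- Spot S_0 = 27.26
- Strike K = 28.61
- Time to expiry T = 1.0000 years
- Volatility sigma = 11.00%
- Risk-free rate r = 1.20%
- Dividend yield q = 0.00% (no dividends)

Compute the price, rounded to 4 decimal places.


d1 = (ln(S/K) + (r - q + 0.5*sigma^2) * T) / (sigma * sqrt(T)) = -0.27532619
d2 = d1 - sigma * sqrt(T) = -0.38532619
exp(-rT) = 0.98807171; exp(-qT) = 1.00000000
C = S_0 * exp(-qT) * N(d1) - K * exp(-rT) * N(d2)
N(d1) = 0.39153282; N(d2) = 0.34999788
C = 27.2600 * 1.00000000 * 0.39153282 - 28.6100 * 0.98807171 * 0.34999788 = 0.7792

Answer: Price = 0.7792


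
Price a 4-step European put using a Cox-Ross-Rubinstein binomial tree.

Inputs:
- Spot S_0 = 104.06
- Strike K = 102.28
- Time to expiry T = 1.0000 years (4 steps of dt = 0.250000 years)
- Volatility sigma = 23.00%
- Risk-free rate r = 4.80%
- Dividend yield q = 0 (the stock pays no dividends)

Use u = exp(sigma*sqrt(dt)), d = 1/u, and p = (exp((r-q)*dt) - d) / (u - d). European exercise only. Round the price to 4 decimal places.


dt = T/N = 0.250000
u = exp(sigma*sqrt(dt)) = 1.121873; d = 1/u = 0.891366
p = (exp((r-q)*dt) - d) / (u - d) = 0.523654
Discount per step: exp(-r*dt) = 0.988072
Stock lattice S(k, i) with i counting down-moves:
  k=0: S(0,0) = 104.0600
  k=1: S(1,0) = 116.7421; S(1,1) = 92.7556
  k=2: S(2,0) = 130.9699; S(2,1) = 104.0600; S(2,2) = 82.6792
  k=3: S(3,0) = 146.9317; S(3,1) = 116.7421; S(3,2) = 92.7556; S(3,3) = 73.6974
  k=4: S(4,0) = 164.8387; S(4,1) = 130.9699; S(4,2) = 104.0600; S(4,3) = 82.6792; S(4,4) = 65.6914
Terminal payoffs V(N, i) = max(K - S_T, 0):
  V(4,0) = 0.000000; V(4,1) = 0.000000; V(4,2) = 0.000000; V(4,3) = 19.600833; V(4,4) = 36.588624
Backward induction: V(k, i) = exp(-r*dt) * [p * V(k+1, i) + (1-p) * V(k+1, i+1)].
  V(3,0) = exp(-r*dt) * [p*0.000000 + (1-p)*0.000000] = 0.000000
  V(3,1) = exp(-r*dt) * [p*0.000000 + (1-p)*0.000000] = 0.000000
  V(3,2) = exp(-r*dt) * [p*0.000000 + (1-p)*19.600833] = 9.225400
  V(3,3) = exp(-r*dt) * [p*19.600833 + (1-p)*36.588624] = 27.362565
  V(2,0) = exp(-r*dt) * [p*0.000000 + (1-p)*0.000000] = 0.000000
  V(2,1) = exp(-r*dt) * [p*0.000000 + (1-p)*9.225400] = 4.342061
  V(2,2) = exp(-r*dt) * [p*9.225400 + (1-p)*27.362565] = 17.651861
  V(1,0) = exp(-r*dt) * [p*0.000000 + (1-p)*4.342061] = 2.043650
  V(1,1) = exp(-r*dt) * [p*4.342061 + (1-p)*17.651861] = 10.554707
  V(0,0) = exp(-r*dt) * [p*2.043650 + (1-p)*10.554707] = 6.025118

Answer: Price = V(0,0) = 6.0251


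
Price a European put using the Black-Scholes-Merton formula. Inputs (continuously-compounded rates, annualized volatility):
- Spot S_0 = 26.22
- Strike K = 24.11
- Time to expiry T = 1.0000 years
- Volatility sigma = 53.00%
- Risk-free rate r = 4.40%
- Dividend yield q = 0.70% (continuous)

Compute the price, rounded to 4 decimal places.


d1 = (ln(S/K) + (r - q + 0.5*sigma^2) * T) / (sigma * sqrt(T)) = 0.49310526
d2 = d1 - sigma * sqrt(T) = -0.03689474
exp(-rT) = 0.95695396; exp(-qT) = 0.99302444
P = K * exp(-rT) * N(-d2) - S_0 * exp(-qT) * N(-d1)
N(-d1) = 0.31096911; N(-d2) = 0.51471553
P = 24.1100 * 0.95695396 * 0.51471553 - 26.2200 * 0.99302444 * 0.31096911 = 3.7789

Answer: Price = 3.7789


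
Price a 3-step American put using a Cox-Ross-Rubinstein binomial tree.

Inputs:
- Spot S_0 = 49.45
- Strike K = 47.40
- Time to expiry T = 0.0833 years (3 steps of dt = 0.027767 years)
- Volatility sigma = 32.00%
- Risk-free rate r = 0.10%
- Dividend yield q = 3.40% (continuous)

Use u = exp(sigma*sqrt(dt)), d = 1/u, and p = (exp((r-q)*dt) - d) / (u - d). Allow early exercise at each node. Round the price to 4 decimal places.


dt = T/N = 0.027767
u = exp(sigma*sqrt(dt)) = 1.054770; d = 1/u = 0.948074
p = (exp((r-q)*dt) - d) / (u - d) = 0.478088
Discount per step: exp(-r*dt) = 0.999972
Stock lattice S(k, i) with i counting down-moves:
  k=0: S(0,0) = 49.4500
  k=1: S(1,0) = 52.1584; S(1,1) = 46.8823
  k=2: S(2,0) = 55.0151; S(2,1) = 49.4500; S(2,2) = 44.4479
  k=3: S(3,0) = 58.0283; S(3,1) = 52.1584; S(3,2) = 46.8823; S(3,3) = 42.1399
Terminal payoffs V(N, i) = max(K - S_T, 0):
  V(3,0) = 0.000000; V(3,1) = 0.000000; V(3,2) = 0.517738; V(3,3) = 5.260141
Backward induction: V(k, i) = exp(-r*dt) * [p * V(k+1, i) + (1-p) * V(k+1, i+1)]; then take max(V_cont, immediate exercise) for American.
  V(2,0) = exp(-r*dt) * [p*0.000000 + (1-p)*0.000000] = 0.000000; exercise = 0.000000; V(2,0) = max -> 0.000000
  V(2,1) = exp(-r*dt) * [p*0.000000 + (1-p)*0.517738] = 0.270206; exercise = 0.000000; V(2,1) = max -> 0.270206
  V(2,2) = exp(-r*dt) * [p*0.517738 + (1-p)*5.260141] = 2.992770; exercise = 2.952144; V(2,2) = max -> 2.992770
  V(1,0) = exp(-r*dt) * [p*0.000000 + (1-p)*0.270206] = 0.141020; exercise = 0.000000; V(1,0) = max -> 0.141020
  V(1,1) = exp(-r*dt) * [p*0.270206 + (1-p)*2.992770] = 1.691097; exercise = 0.517738; V(1,1) = max -> 1.691097
  V(0,0) = exp(-r*dt) * [p*0.141020 + (1-p)*1.691097] = 0.949996; exercise = 0.000000; V(0,0) = max -> 0.949996

Answer: Price = V(0,0) = 0.9500


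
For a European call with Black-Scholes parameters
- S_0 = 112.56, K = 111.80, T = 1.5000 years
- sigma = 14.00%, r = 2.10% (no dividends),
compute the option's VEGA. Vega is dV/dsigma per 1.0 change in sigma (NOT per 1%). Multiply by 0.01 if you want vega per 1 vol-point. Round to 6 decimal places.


Answer: Vega = 52.433917

Derivation:
d1 = 0.3089556114; d2 = 0.1374913295
phi(d1) = 0.3803492695; exp(-qT) = 1.0000000000; exp(-rT) = 0.9689909565
Vega = S * exp(-qT) * phi(d1) * sqrt(T) = 112.5600 * 1.0000000000 * 0.3803492695 * 1.2247448714 = 52.433917


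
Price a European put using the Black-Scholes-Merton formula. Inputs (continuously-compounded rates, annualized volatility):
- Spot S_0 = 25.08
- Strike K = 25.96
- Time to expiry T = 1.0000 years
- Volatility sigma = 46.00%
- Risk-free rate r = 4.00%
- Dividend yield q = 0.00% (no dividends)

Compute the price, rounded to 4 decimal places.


d1 = (ln(S/K) + (r - q + 0.5*sigma^2) * T) / (sigma * sqrt(T)) = 0.24198657
d2 = d1 - sigma * sqrt(T) = -0.21801343
exp(-rT) = 0.96078944; exp(-qT) = 1.00000000
P = K * exp(-rT) * N(-d2) - S_0 * exp(-qT) * N(-d1)
N(-d1) = 0.40439528; N(-d2) = 0.58629067
P = 25.9600 * 0.96078944 * 0.58629067 - 25.0800 * 1.00000000 * 0.40439528 = 4.4811

Answer: Price = 4.4811


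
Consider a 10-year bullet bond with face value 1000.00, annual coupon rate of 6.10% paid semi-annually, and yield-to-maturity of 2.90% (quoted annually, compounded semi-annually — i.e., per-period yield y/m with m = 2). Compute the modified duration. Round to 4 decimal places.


Coupon per period c = face * coupon_rate / m = 30.500000
Periods per year m = 2; per-period yield y/m = 0.014500
Number of cashflows N = 20
Cashflows (t years, CF_t, discount factor 1/(1+y/m)^(m*t), PV):
  t = 0.5000: CF_t = 30.500000, DF = 0.985707, PV = 30.064071
  t = 1.0000: CF_t = 30.500000, DF = 0.971619, PV = 29.634373
  t = 1.5000: CF_t = 30.500000, DF = 0.957732, PV = 29.210816
  t = 2.0000: CF_t = 30.500000, DF = 0.944043, PV = 28.793313
  t = 2.5000: CF_t = 30.500000, DF = 0.930550, PV = 28.381777
  t = 3.0000: CF_t = 30.500000, DF = 0.917250, PV = 27.976123
  t = 3.5000: CF_t = 30.500000, DF = 0.904140, PV = 27.576267
  t = 4.0000: CF_t = 30.500000, DF = 0.891217, PV = 27.182126
  t = 4.5000: CF_t = 30.500000, DF = 0.878479, PV = 26.793619
  t = 5.0000: CF_t = 30.500000, DF = 0.865923, PV = 26.410664
  t = 5.5000: CF_t = 30.500000, DF = 0.853547, PV = 26.033183
  t = 6.0000: CF_t = 30.500000, DF = 0.841347, PV = 25.661097
  t = 6.5000: CF_t = 30.500000, DF = 0.829322, PV = 25.294329
  t = 7.0000: CF_t = 30.500000, DF = 0.817469, PV = 24.932804
  t = 7.5000: CF_t = 30.500000, DF = 0.805785, PV = 24.576445
  t = 8.0000: CF_t = 30.500000, DF = 0.794268, PV = 24.225180
  t = 8.5000: CF_t = 30.500000, DF = 0.782916, PV = 23.878936
  t = 9.0000: CF_t = 30.500000, DF = 0.771726, PV = 23.537640
  t = 9.5000: CF_t = 30.500000, DF = 0.760696, PV = 23.201222
  t = 10.0000: CF_t = 1030.500000, DF = 0.749823, PV = 772.692984
Price P = sum_t PV_t = 1276.056970
First compute Macaulay numerator sum_t t * PV_t:
  t * PV_t at t = 0.5000: 15.032035
  t * PV_t at t = 1.0000: 29.634373
  t * PV_t at t = 1.5000: 43.816224
  t * PV_t at t = 2.0000: 57.586625
  t * PV_t at t = 2.5000: 70.954442
  t * PV_t at t = 3.0000: 83.928369
  t * PV_t at t = 3.5000: 96.516935
  t * PV_t at t = 4.0000: 108.728506
  t * PV_t at t = 4.5000: 120.571285
  t * PV_t at t = 5.0000: 132.053322
  t * PV_t at t = 5.5000: 143.182507
  t * PV_t at t = 6.0000: 153.966584
  t * PV_t at t = 6.5000: 164.413142
  t * PV_t at t = 7.0000: 174.529627
  t * PV_t at t = 7.5000: 184.323340
  t * PV_t at t = 8.0000: 193.801442
  t * PV_t at t = 8.5000: 202.970953
  t * PV_t at t = 9.0000: 211.838759
  t * PV_t at t = 9.5000: 220.411611
  t * PV_t at t = 10.0000: 7726.929837
Macaulay duration D = 10135.189920 / 1276.056970 = 7.942584
Modified duration = D / (1 + y/m) = 7.942584 / (1 + 0.014500) = 7.829063

Answer: Modified duration = 7.8291


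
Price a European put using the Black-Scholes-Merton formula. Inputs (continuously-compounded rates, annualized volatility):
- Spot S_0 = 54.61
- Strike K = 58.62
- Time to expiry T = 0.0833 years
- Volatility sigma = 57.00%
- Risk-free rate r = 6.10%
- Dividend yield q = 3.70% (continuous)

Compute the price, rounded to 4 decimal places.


Answer: Price = 5.9550

Derivation:
d1 = (ln(S/K) + (r - q + 0.5*sigma^2) * T) / (sigma * sqrt(T)) = -0.33631384
d2 = d1 - sigma * sqrt(T) = -0.50082576
exp(-rT) = 0.99493159; exp(-qT) = 0.99692264
P = K * exp(-rT) * N(-d2) - S_0 * exp(-qT) * N(-d1)
N(-d1) = 0.63168289; N(-d2) = 0.69175312
P = 58.6200 * 0.99493159 * 0.69175312 - 54.6100 * 0.99692264 * 0.63168289 = 5.9550


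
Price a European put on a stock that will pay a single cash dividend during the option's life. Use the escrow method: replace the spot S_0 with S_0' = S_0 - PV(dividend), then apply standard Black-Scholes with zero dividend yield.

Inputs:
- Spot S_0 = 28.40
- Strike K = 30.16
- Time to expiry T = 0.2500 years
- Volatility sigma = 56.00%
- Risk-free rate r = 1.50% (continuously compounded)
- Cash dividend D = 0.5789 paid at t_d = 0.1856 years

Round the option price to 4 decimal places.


Answer: Price = 4.4537

Derivation:
PV(D) = D * exp(-r * t_d) = 0.5789 * 0.99721987 = 0.57729058
S_0' = S_0 - PV(D) = 28.4000 - 0.57729058 = 27.82270942
d1 = (ln(S_0'/K) + (r + sigma^2/2)*T) / (sigma*sqrt(T)) = -0.13469275
d2 = d1 - sigma*sqrt(T) = -0.41469275
exp(-rT) = 0.99625702
N(-d1) = 0.55357260; N(-d2) = 0.66081658
P = K * exp(-rT) * N(-d2) - S_0' * N(-d1) = 30.1600 * 0.99625702 * 0.66081658 - 27.82270942 * 0.55357260 = 4.4537


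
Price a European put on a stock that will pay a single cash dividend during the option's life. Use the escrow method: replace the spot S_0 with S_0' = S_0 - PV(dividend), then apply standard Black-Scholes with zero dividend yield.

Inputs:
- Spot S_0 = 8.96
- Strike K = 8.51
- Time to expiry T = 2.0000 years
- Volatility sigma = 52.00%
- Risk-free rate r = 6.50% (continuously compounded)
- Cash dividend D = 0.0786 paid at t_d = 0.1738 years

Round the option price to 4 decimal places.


PV(D) = D * exp(-r * t_d) = 0.0786 * 0.98876657 = 0.07771705
S_0' = S_0 - PV(D) = 8.9600 - 0.07771705 = 8.88228295
d1 = (ln(S_0'/K) + (r + sigma^2/2)*T) / (sigma*sqrt(T)) = 0.60269522
d2 = d1 - sigma*sqrt(T) = -0.13269584
exp(-rT) = 0.87809543
N(-d1) = 0.27335573; N(-d2) = 0.55278303
P = K * exp(-rT) * N(-d2) - S_0' * N(-d1) = 8.5100 * 0.87809543 * 0.55278303 - 8.88228295 * 0.27335573 = 1.7027

Answer: Price = 1.7027


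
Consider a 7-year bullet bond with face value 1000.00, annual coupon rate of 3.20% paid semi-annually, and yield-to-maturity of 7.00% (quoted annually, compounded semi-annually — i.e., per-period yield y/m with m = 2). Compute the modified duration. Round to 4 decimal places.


Answer: Modified duration = 6.0117

Derivation:
Coupon per period c = face * coupon_rate / m = 16.000000
Periods per year m = 2; per-period yield y/m = 0.035000
Number of cashflows N = 14
Cashflows (t years, CF_t, discount factor 1/(1+y/m)^(m*t), PV):
  t = 0.5000: CF_t = 16.000000, DF = 0.966184, PV = 15.458937
  t = 1.0000: CF_t = 16.000000, DF = 0.933511, PV = 14.936171
  t = 1.5000: CF_t = 16.000000, DF = 0.901943, PV = 14.431083
  t = 2.0000: CF_t = 16.000000, DF = 0.871442, PV = 13.943076
  t = 2.5000: CF_t = 16.000000, DF = 0.841973, PV = 13.471571
  t = 3.0000: CF_t = 16.000000, DF = 0.813501, PV = 13.016010
  t = 3.5000: CF_t = 16.000000, DF = 0.785991, PV = 12.575855
  t = 4.0000: CF_t = 16.000000, DF = 0.759412, PV = 12.150585
  t = 4.5000: CF_t = 16.000000, DF = 0.733731, PV = 11.739696
  t = 5.0000: CF_t = 16.000000, DF = 0.708919, PV = 11.342701
  t = 5.5000: CF_t = 16.000000, DF = 0.684946, PV = 10.959131
  t = 6.0000: CF_t = 16.000000, DF = 0.661783, PV = 10.588533
  t = 6.5000: CF_t = 16.000000, DF = 0.639404, PV = 10.230466
  t = 7.0000: CF_t = 1016.000000, DF = 0.617782, PV = 627.666299
Price P = sum_t PV_t = 792.510115
First compute Macaulay numerator sum_t t * PV_t:
  t * PV_t at t = 0.5000: 7.729469
  t * PV_t at t = 1.0000: 14.936171
  t * PV_t at t = 1.5000: 21.646625
  t * PV_t at t = 2.0000: 27.886151
  t * PV_t at t = 2.5000: 33.678927
  t * PV_t at t = 3.0000: 39.048031
  t * PV_t at t = 3.5000: 44.015494
  t * PV_t at t = 4.0000: 48.602340
  t * PV_t at t = 4.5000: 52.828630
  t * PV_t at t = 5.0000: 56.713505
  t * PV_t at t = 5.5000: 60.275223
  t * PV_t at t = 6.0000: 63.531197
  t * PV_t at t = 6.5000: 66.498032
  t * PV_t at t = 7.0000: 4393.664092
Macaulay duration D = 4931.053886 / 792.510115 = 6.222071
Modified duration = D / (1 + y/m) = 6.222071 / (1 + 0.035000) = 6.011662


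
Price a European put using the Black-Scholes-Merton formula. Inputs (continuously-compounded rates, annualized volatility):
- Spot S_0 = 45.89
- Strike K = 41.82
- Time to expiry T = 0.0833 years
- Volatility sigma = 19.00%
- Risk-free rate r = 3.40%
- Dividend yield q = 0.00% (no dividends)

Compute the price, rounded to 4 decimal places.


d1 = (ln(S/K) + (r - q + 0.5*sigma^2) * T) / (sigma * sqrt(T)) = 1.77266734
d2 = d1 - sigma * sqrt(T) = 1.71783004
exp(-rT) = 0.99717181; exp(-qT) = 1.00000000
P = K * exp(-rT) * N(-d2) - S_0 * exp(-qT) * N(-d1)
N(-d1) = 0.03814192; N(-d2) = 0.04291381
P = 41.8200 * 0.99717181 * 0.04291381 - 45.8900 * 1.00000000 * 0.03814192 = 0.0392

Answer: Price = 0.0392


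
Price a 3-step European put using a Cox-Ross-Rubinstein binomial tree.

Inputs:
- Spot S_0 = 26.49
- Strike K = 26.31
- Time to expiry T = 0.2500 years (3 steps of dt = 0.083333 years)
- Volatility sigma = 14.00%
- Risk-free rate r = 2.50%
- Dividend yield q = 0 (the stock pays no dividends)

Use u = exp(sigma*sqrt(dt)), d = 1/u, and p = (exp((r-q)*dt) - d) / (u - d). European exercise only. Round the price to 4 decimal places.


Answer: Price = V(0,0) = 0.6346

Derivation:
dt = T/N = 0.083333
u = exp(sigma*sqrt(dt)) = 1.041242; d = 1/u = 0.960391
p = (exp((r-q)*dt) - d) / (u - d) = 0.515692
Discount per step: exp(-r*dt) = 0.997919
Stock lattice S(k, i) with i counting down-moves:
  k=0: S(0,0) = 26.4900
  k=1: S(1,0) = 27.5825; S(1,1) = 25.4408
  k=2: S(2,0) = 28.7201; S(2,1) = 26.4900; S(2,2) = 24.4331
  k=3: S(3,0) = 29.9046; S(3,1) = 27.5825; S(3,2) = 25.4408; S(3,3) = 23.4653
Terminal payoffs V(N, i) = max(K - S_T, 0):
  V(3,0) = 0.000000; V(3,1) = 0.000000; V(3,2) = 0.869236; V(3,3) = 2.844676
Backward induction: V(k, i) = exp(-r*dt) * [p * V(k+1, i) + (1-p) * V(k+1, i+1)].
  V(2,0) = exp(-r*dt) * [p*0.000000 + (1-p)*0.000000] = 0.000000
  V(2,1) = exp(-r*dt) * [p*0.000000 + (1-p)*0.869236] = 0.420102
  V(2,2) = exp(-r*dt) * [p*0.869236 + (1-p)*2.844676] = 1.822157
  V(1,0) = exp(-r*dt) * [p*0.000000 + (1-p)*0.420102] = 0.203035
  V(1,1) = exp(-r*dt) * [p*0.420102 + (1-p)*1.822157] = 1.096840
  V(0,0) = exp(-r*dt) * [p*0.203035 + (1-p)*1.096840] = 0.634589


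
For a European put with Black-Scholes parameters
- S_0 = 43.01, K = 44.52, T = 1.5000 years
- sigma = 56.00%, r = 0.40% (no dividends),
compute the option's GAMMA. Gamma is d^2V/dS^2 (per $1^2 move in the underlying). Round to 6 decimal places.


d1 = 0.3013661475; d2 = -0.3844909805
phi(d1) = 0.3812311821; exp(-qT) = 1.0000000000; exp(-rT) = 0.9940179641
Gamma = exp(-qT) * phi(d1) / (S * sigma * sqrt(T)) = 1.0000000000 * 0.3812311821 / (43.0100 * 0.5600 * 1.2247448714) = 0.012924

Answer: Gamma = 0.012924


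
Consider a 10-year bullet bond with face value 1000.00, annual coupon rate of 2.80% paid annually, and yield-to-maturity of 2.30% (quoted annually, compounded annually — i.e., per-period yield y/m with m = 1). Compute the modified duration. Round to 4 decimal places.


Answer: Modified duration = 8.6887

Derivation:
Coupon per period c = face * coupon_rate / m = 28.000000
Periods per year m = 1; per-period yield y/m = 0.023000
Number of cashflows N = 10
Cashflows (t years, CF_t, discount factor 1/(1+y/m)^(m*t), PV):
  t = 1.0000: CF_t = 28.000000, DF = 0.977517, PV = 27.370479
  t = 2.0000: CF_t = 28.000000, DF = 0.955540, PV = 26.755111
  t = 3.0000: CF_t = 28.000000, DF = 0.934056, PV = 26.153579
  t = 4.0000: CF_t = 28.000000, DF = 0.913056, PV = 25.565571
  t = 5.0000: CF_t = 28.000000, DF = 0.892528, PV = 24.990783
  t = 6.0000: CF_t = 28.000000, DF = 0.872461, PV = 24.428918
  t = 7.0000: CF_t = 28.000000, DF = 0.852846, PV = 23.879685
  t = 8.0000: CF_t = 28.000000, DF = 0.833671, PV = 23.342801
  t = 9.0000: CF_t = 28.000000, DF = 0.814928, PV = 22.817987
  t = 10.0000: CF_t = 1028.000000, DF = 0.796606, PV = 818.911137
Price P = sum_t PV_t = 1044.216051
First compute Macaulay numerator sum_t t * PV_t:
  t * PV_t at t = 1.0000: 27.370479
  t * PV_t at t = 2.0000: 53.510223
  t * PV_t at t = 3.0000: 78.460737
  t * PV_t at t = 4.0000: 102.262284
  t * PV_t at t = 5.0000: 124.953915
  t * PV_t at t = 6.0000: 146.573507
  t * PV_t at t = 7.0000: 167.157796
  t * PV_t at t = 8.0000: 186.742405
  t * PV_t at t = 9.0000: 205.361883
  t * PV_t at t = 10.0000: 8189.111372
Macaulay duration D = 9281.504600 / 1044.216051 = 8.888491
Modified duration = D / (1 + y/m) = 8.888491 / (1 + 0.023000) = 8.688652


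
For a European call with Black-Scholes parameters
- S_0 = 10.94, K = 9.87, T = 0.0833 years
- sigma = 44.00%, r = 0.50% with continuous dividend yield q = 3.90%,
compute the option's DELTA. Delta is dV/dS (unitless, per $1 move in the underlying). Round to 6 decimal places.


Answer: Delta = 0.800202

Derivation:
d1 = 0.8516873414; d2 = 0.7246956881
phi(d1) = 0.2775860797; exp(-qT) = 0.9967565713; exp(-rT) = 0.9995835867
N(d1) = 0.8028061758
Delta = exp(-qT) * N(d1) = 0.9967565713 * 0.8028061758 = 0.800202


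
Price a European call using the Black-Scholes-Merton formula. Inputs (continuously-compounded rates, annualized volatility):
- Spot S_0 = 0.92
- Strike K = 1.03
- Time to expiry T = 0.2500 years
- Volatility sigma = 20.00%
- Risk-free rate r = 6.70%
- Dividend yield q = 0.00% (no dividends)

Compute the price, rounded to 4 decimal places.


Answer: Price = 0.0086

Derivation:
d1 = (ln(S/K) + (r - q + 0.5*sigma^2) * T) / (sigma * sqrt(T)) = -0.91190411
d2 = d1 - sigma * sqrt(T) = -1.01190411
exp(-rT) = 0.98338950; exp(-qT) = 1.00000000
C = S_0 * exp(-qT) * N(d1) - K * exp(-rT) * N(d2)
N(d1) = 0.18090960; N(d2) = 0.15579195
C = 0.9200 * 1.00000000 * 0.18090960 - 1.0300 * 0.98338950 * 0.15579195 = 0.0086


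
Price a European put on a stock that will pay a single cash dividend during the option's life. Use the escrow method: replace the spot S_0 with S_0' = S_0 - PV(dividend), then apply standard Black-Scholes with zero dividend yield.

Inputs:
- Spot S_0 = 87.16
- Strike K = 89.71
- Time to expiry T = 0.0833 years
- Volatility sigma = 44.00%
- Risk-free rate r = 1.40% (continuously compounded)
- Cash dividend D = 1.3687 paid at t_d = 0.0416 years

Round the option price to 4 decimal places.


PV(D) = D * exp(-r * t_d) = 1.3687 * 0.99941777 = 1.36790310
S_0' = S_0 - PV(D) = 87.1600 - 1.36790310 = 85.79209690
d1 = (ln(S_0'/K) + (r + sigma^2/2)*T) / (sigma*sqrt(T)) = -0.27896096
d2 = d1 - sigma*sqrt(T) = -0.40595262
exp(-rT) = 0.99883448
N(-d1) = 0.60986261; N(-d2) = 0.65761129
P = K * exp(-rT) * N(-d2) - S_0' * N(-d1) = 89.7100 * 0.99883448 * 0.65761129 - 85.79209690 * 0.60986261 = 6.6042

Answer: Price = 6.6042


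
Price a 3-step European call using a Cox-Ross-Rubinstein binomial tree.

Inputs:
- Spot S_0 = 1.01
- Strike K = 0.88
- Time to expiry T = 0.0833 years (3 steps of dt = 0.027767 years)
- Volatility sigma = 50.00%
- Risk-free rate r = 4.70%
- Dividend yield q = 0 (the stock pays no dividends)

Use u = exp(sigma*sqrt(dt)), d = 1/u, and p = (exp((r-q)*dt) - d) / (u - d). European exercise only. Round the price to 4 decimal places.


dt = T/N = 0.027767
u = exp(sigma*sqrt(dt)) = 1.086886; d = 1/u = 0.920060
p = (exp((r-q)*dt) - d) / (u - d) = 0.487011
Discount per step: exp(-r*dt) = 0.998696
Stock lattice S(k, i) with i counting down-moves:
  k=0: S(0,0) = 1.0100
  k=1: S(1,0) = 1.0978; S(1,1) = 0.9293
  k=2: S(2,0) = 1.1931; S(2,1) = 1.0100; S(2,2) = 0.8550
  k=3: S(3,0) = 1.2968; S(3,1) = 1.0978; S(3,2) = 0.9293; S(3,3) = 0.7866
Terminal payoffs V(N, i) = max(S_T - K, 0):
  V(3,0) = 0.416801; V(3,1) = 0.217755; V(3,2) = 0.049260; V(3,3) = 0.000000
Backward induction: V(k, i) = exp(-r*dt) * [p * V(k+1, i) + (1-p) * V(k+1, i+1)].
  V(2,0) = exp(-r*dt) * [p*0.416801 + (1-p)*0.217755] = 0.314282
  V(2,1) = exp(-r*dt) * [p*0.217755 + (1-p)*0.049260] = 0.131148
  V(2,2) = exp(-r*dt) * [p*0.049260 + (1-p)*0.000000] = 0.023959
  V(1,0) = exp(-r*dt) * [p*0.314282 + (1-p)*0.131148] = 0.220049
  V(1,1) = exp(-r*dt) * [p*0.131148 + (1-p)*0.023959] = 0.076062
  V(0,0) = exp(-r*dt) * [p*0.220049 + (1-p)*0.076062] = 0.145994

Answer: Price = V(0,0) = 0.1460


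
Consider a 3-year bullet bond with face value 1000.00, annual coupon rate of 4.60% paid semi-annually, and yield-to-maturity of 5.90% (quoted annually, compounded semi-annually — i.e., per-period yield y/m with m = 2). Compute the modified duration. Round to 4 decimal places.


Answer: Modified duration = 2.7516

Derivation:
Coupon per period c = face * coupon_rate / m = 23.000000
Periods per year m = 2; per-period yield y/m = 0.029500
Number of cashflows N = 6
Cashflows (t years, CF_t, discount factor 1/(1+y/m)^(m*t), PV):
  t = 0.5000: CF_t = 23.000000, DF = 0.971345, PV = 22.340942
  t = 1.0000: CF_t = 23.000000, DF = 0.943512, PV = 21.700770
  t = 1.5000: CF_t = 23.000000, DF = 0.916476, PV = 21.078941
  t = 2.0000: CF_t = 23.000000, DF = 0.890214, PV = 20.474930
  t = 2.5000: CF_t = 23.000000, DF = 0.864706, PV = 19.888228
  t = 3.0000: CF_t = 1023.000000, DF = 0.839928, PV = 859.246018
Price P = sum_t PV_t = 964.729828
First compute Macaulay numerator sum_t t * PV_t:
  t * PV_t at t = 0.5000: 11.170471
  t * PV_t at t = 1.0000: 21.700770
  t * PV_t at t = 1.5000: 31.618411
  t * PV_t at t = 2.0000: 40.949861
  t * PV_t at t = 2.5000: 49.720569
  t * PV_t at t = 3.0000: 2577.738053
Macaulay duration D = 2732.898134 / 964.729828 = 2.832812
Modified duration = D / (1 + y/m) = 2.832812 / (1 + 0.029500) = 2.751639


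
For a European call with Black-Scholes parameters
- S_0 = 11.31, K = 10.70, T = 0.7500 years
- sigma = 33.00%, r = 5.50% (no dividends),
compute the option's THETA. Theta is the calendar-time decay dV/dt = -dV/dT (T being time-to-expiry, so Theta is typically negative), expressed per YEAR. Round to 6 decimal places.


Answer: Theta = -1.091775

Derivation:
d1 = 0.4812338665; d2 = 0.1954454832
phi(d1) = 0.3553217541; exp(-qT) = 1.0000000000; exp(-rT) = 0.9595892027
Theta = -S*exp(-qT)*phi(d1)*sigma/(2*sqrt(T)) - r*K*exp(-rT)*N(d2) + q*S*exp(-qT)*N(d1)
N(d1) = 0.6848248532; N(d2) = 0.5774778937; sqrt(T) = 0.8660254038
Term 1 = -11.3100 * 1.0000000000 * 0.3553217541 * 0.3300 / (2 * 0.8660254038) = -0.7656630955
Term 2 = -0.0550 * 10.7000 * 0.9595892027 * 0.5774778937 = -0.3261123031
Term 3 = 0 (no dividend yield, q = 0)
Theta = -0.7656630955 + (-0.3261123031) + (0.0000000000) = -1.091775


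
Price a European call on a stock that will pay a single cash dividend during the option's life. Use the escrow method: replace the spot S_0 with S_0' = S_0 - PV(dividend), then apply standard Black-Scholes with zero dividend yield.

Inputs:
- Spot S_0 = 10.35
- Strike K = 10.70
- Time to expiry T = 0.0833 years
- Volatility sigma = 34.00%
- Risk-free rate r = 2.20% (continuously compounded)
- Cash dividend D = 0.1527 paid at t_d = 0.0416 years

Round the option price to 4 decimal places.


PV(D) = D * exp(-r * t_d) = 0.1527 * 0.99908522 = 0.15256031
S_0' = S_0 - PV(D) = 10.3500 - 0.15256031 = 10.19743969
d1 = (ln(S_0'/K) + (r + sigma^2/2)*T) / (sigma*sqrt(T)) = -0.42249832
d2 = d1 - sigma*sqrt(T) = -0.52062823
exp(-rT) = 0.99816908
N(d1) = 0.33633066; N(d2) = 0.30131289
C = S_0' * N(d1) - K * exp(-rT) * N(d2) = 10.19743969 * 0.33633066 - 10.7000 * 0.99816908 * 0.30131289 = 0.2116

Answer: Price = 0.2116


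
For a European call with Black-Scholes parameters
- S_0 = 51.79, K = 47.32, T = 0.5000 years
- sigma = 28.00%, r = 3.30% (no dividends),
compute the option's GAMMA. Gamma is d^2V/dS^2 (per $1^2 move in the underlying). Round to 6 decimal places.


d1 = 0.6382347894; d2 = 0.4402448907
phi(d1) = 0.3254291987; exp(-qT) = 1.0000000000; exp(-rT) = 0.9836353794
Gamma = exp(-qT) * phi(d1) / (S * sigma * sqrt(T)) = 1.0000000000 * 0.3254291987 / (51.7900 * 0.2800 * 0.7071067812) = 0.031737

Answer: Gamma = 0.031737


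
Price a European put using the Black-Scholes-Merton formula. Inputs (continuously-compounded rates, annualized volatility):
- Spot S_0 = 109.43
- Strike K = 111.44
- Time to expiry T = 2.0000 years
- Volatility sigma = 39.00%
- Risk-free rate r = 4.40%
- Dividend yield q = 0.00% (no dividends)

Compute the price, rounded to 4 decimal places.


Answer: Price = 19.4653

Derivation:
d1 = (ln(S/K) + (r - q + 0.5*sigma^2) * T) / (sigma * sqrt(T)) = 0.40232335
d2 = d1 - sigma * sqrt(T) = -0.14921994
exp(-rT) = 0.91576088; exp(-qT) = 1.00000000
P = K * exp(-rT) * N(-d2) - S_0 * exp(-qT) * N(-d1)
N(-d1) = 0.34372303; N(-d2) = 0.55930996
P = 111.4400 * 0.91576088 * 0.55930996 - 109.4300 * 1.00000000 * 0.34372303 = 19.4653


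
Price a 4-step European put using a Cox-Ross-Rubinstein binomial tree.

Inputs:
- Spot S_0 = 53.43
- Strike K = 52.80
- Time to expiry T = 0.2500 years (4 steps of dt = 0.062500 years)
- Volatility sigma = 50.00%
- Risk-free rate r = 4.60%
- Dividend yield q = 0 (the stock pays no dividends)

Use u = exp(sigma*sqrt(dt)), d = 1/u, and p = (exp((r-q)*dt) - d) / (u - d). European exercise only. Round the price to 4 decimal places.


dt = T/N = 0.062500
u = exp(sigma*sqrt(dt)) = 1.133148; d = 1/u = 0.882497
p = (exp((r-q)*dt) - d) / (u - d) = 0.480277
Discount per step: exp(-r*dt) = 0.997129
Stock lattice S(k, i) with i counting down-moves:
  k=0: S(0,0) = 53.4300
  k=1: S(1,0) = 60.5441; S(1,1) = 47.1518
  k=2: S(2,0) = 68.6055; S(2,1) = 53.4300; S(2,2) = 41.6113
  k=3: S(3,0) = 77.7402; S(3,1) = 60.5441; S(3,2) = 47.1518; S(3,3) = 36.7219
  k=4: S(4,0) = 88.0912; S(4,1) = 68.6055; S(4,2) = 53.4300; S(4,3) = 41.6113; S(4,4) = 32.4069
Terminal payoffs V(N, i) = max(K - S_T, 0):
  V(4,0) = 0.000000; V(4,1) = 0.000000; V(4,2) = 0.000000; V(4,3) = 11.188674; V(4,4) = 20.393067
Backward induction: V(k, i) = exp(-r*dt) * [p * V(k+1, i) + (1-p) * V(k+1, i+1)].
  V(3,0) = exp(-r*dt) * [p*0.000000 + (1-p)*0.000000] = 0.000000
  V(3,1) = exp(-r*dt) * [p*0.000000 + (1-p)*0.000000] = 0.000000
  V(3,2) = exp(-r*dt) * [p*0.000000 + (1-p)*11.188674] = 5.798315
  V(3,3) = exp(-r*dt) * [p*11.188674 + (1-p)*20.393067] = 15.926552
  V(2,0) = exp(-r*dt) * [p*0.000000 + (1-p)*0.000000] = 0.000000
  V(2,1) = exp(-r*dt) * [p*0.000000 + (1-p)*5.798315] = 3.004865
  V(2,2) = exp(-r*dt) * [p*5.798315 + (1-p)*15.926552] = 11.030432
  V(1,0) = exp(-r*dt) * [p*0.000000 + (1-p)*3.004865] = 1.557213
  V(1,1) = exp(-r*dt) * [p*3.004865 + (1-p)*11.030432] = 7.155333
  V(0,0) = exp(-r*dt) * [p*1.557213 + (1-p)*7.155333] = 4.453860

Answer: Price = V(0,0) = 4.4539


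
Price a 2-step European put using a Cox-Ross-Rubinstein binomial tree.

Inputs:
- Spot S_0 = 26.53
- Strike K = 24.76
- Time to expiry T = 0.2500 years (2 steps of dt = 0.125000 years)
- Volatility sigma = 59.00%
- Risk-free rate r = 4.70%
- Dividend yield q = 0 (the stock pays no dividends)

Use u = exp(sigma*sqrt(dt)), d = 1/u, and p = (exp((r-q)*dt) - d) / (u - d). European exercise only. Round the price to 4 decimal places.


Answer: Price = V(0,0) = 2.0819

Derivation:
dt = T/N = 0.125000
u = exp(sigma*sqrt(dt)) = 1.231948; d = 1/u = 0.811723
p = (exp((r-q)*dt) - d) / (u - d) = 0.462061
Discount per step: exp(-r*dt) = 0.994142
Stock lattice S(k, i) with i counting down-moves:
  k=0: S(0,0) = 26.5300
  k=1: S(1,0) = 32.6836; S(1,1) = 21.5350
  k=2: S(2,0) = 40.2645; S(2,1) = 26.5300; S(2,2) = 17.4805
Terminal payoffs V(N, i) = max(K - S_T, 0):
  V(2,0) = 0.000000; V(2,1) = 0.000000; V(2,2) = 7.279549
Backward induction: V(k, i) = exp(-r*dt) * [p * V(k+1, i) + (1-p) * V(k+1, i+1)].
  V(1,0) = exp(-r*dt) * [p*0.000000 + (1-p)*0.000000] = 0.000000
  V(1,1) = exp(-r*dt) * [p*0.000000 + (1-p)*7.279549] = 3.893015
  V(0,0) = exp(-r*dt) * [p*0.000000 + (1-p)*3.893015] = 2.081938


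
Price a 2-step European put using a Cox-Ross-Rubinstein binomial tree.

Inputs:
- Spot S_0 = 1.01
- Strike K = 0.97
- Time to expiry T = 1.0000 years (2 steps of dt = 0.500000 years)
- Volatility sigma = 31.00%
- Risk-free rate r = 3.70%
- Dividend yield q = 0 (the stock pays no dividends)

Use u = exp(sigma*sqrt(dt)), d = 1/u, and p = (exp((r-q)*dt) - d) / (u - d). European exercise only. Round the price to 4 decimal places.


Answer: Price = V(0,0) = 0.0806

Derivation:
dt = T/N = 0.500000
u = exp(sigma*sqrt(dt)) = 1.245084; d = 1/u = 0.803159
p = (exp((r-q)*dt) - d) / (u - d) = 0.487669
Discount per step: exp(-r*dt) = 0.981670
Stock lattice S(k, i) with i counting down-moves:
  k=0: S(0,0) = 1.0100
  k=1: S(1,0) = 1.2575; S(1,1) = 0.8112
  k=2: S(2,0) = 1.5657; S(2,1) = 1.0100; S(2,2) = 0.6515
Terminal payoffs V(N, i) = max(K - S_T, 0):
  V(2,0) = 0.000000; V(2,1) = 0.000000; V(2,2) = 0.318486
Backward induction: V(k, i) = exp(-r*dt) * [p * V(k+1, i) + (1-p) * V(k+1, i+1)].
  V(1,0) = exp(-r*dt) * [p*0.000000 + (1-p)*0.000000] = 0.000000
  V(1,1) = exp(-r*dt) * [p*0.000000 + (1-p)*0.318486] = 0.160179
  V(0,0) = exp(-r*dt) * [p*0.000000 + (1-p)*0.160179] = 0.080560


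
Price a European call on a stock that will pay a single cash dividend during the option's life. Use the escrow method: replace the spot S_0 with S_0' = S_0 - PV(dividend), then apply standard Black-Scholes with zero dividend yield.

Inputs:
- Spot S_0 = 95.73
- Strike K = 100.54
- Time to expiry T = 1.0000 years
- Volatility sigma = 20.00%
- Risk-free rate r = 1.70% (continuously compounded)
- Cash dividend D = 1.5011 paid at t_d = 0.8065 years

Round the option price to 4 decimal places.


PV(D) = D * exp(-r * t_d) = 1.5011 * 0.98638306 = 1.48065961
S_0' = S_0 - PV(D) = 95.7300 - 1.48065961 = 94.24934039
d1 = (ln(S_0'/K) + (r + sigma^2/2)*T) / (sigma*sqrt(T)) = -0.13805915
d2 = d1 - sigma*sqrt(T) = -0.33805915
exp(-rT) = 0.98314368
N(d1) = 0.44509683; N(d2) = 0.36765931
C = S_0' * N(d1) - K * exp(-rT) * N(d2) = 94.24934039 * 0.44509683 - 100.5400 * 0.98314368 * 0.36765931 = 5.6087

Answer: Price = 5.6087


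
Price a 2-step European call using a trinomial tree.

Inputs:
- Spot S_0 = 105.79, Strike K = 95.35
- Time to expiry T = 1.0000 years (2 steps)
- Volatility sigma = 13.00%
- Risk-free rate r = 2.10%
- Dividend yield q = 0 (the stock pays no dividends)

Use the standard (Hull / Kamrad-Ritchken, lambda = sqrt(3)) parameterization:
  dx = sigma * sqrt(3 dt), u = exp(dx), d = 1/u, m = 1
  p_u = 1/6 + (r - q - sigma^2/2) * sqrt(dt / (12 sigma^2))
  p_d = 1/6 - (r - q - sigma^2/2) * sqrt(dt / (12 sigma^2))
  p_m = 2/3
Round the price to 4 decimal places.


dt = T/N = 0.500000; dx = sigma*sqrt(3*dt) = 0.159217
u = exp(dx) = 1.172592; d = 1/u = 0.852811
p_u = 0.186372, p_m = 0.666667, p_d = 0.146961
Discount per step: exp(-r*dt) = 0.989555
Stock lattice S(k, j) with j the centered position index:
  k=0: S(0,+0) = 105.7900
  k=1: S(1,-1) = 90.2189; S(1,+0) = 105.7900; S(1,+1) = 124.0485
  k=2: S(2,-2) = 76.9397; S(2,-1) = 90.2189; S(2,+0) = 105.7900; S(2,+1) = 124.0485; S(2,+2) = 145.4583
Terminal payoffs V(N, j) = max(S_T - K, 0):
  V(2,-2) = 0.000000; V(2,-1) = 0.000000; V(2,+0) = 10.440000; V(2,+1) = 28.698526; V(2,+2) = 50.108331
Backward induction: V(k, j) = exp(-r*dt) * [p_u * V(k+1, j+1) + p_m * V(k+1, j) + p_d * V(k+1, j-1)]
  V(1,-1) = exp(-r*dt) * [p_u*10.440000 + p_m*0.000000 + p_d*0.000000] = 1.925406
  V(1,+0) = exp(-r*dt) * [p_u*28.698526 + p_m*10.440000 + p_d*0.000000] = 12.180052
  V(1,+1) = exp(-r*dt) * [p_u*50.108331 + p_m*28.698526 + p_d*10.440000] = 29.692028
  V(0,+0) = exp(-r*dt) * [p_u*29.692028 + p_m*12.180052 + p_d*1.925406] = 13.791201

Answer: Price = V(0,0) = 13.7912
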